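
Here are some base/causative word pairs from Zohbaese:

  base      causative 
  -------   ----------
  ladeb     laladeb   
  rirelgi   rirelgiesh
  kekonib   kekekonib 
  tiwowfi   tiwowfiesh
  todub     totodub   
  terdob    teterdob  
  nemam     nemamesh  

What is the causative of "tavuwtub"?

kekonib and rirelgi both have last vowel 'i' yet inflect differently (kekekonib, rirelgiesh), so the last vowel is not what conditions the rule; the final letter is.
"tavuwtub" ends in -b. The stems ending in -b (kekonib → kekekonib, terdob → teterdob, todub → totodub) repeat the first consonant+vowel as a prefix.
The other pattern: stems ending in -i or -m add -esh.
So tavuwtub → tatavuwtub.

tatavuwtub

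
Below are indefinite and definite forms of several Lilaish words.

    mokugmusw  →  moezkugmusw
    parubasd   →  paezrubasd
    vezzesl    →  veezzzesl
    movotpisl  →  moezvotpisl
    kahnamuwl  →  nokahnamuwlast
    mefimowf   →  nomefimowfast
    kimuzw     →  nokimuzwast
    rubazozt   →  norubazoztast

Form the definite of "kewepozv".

vezzesl and kahnamuwl both end in -l yet inflect differently (veezzzesl, nokahnamuwlast), so the final letter is not what conditions the rule; the second-to-last letter is.
"kewepozv" has second-to-last letter 'z'. The stems whose second-to-last letter is 'z' (kimuzw → nokimuzwast, rubazozt → norubazoztast) add no- … -ast around the stem.
So kewepozv → nokewepozvast.

nokewepozvast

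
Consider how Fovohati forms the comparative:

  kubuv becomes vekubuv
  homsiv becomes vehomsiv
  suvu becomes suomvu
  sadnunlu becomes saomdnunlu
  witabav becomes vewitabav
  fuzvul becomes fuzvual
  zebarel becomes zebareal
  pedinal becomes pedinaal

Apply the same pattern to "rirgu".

riomrgu

pedinal and witabav both have last vowel 'a' yet inflect differently (pedinaal, vewitabav), so the last vowel is not what conditions the rule; the final letter is.
"rirgu" ends in -u. The stems ending in -u (sadnunlu → saomdnunlu, suvu → suomvu) insert -om- after the first vowel.
So rirgu → riomrgu.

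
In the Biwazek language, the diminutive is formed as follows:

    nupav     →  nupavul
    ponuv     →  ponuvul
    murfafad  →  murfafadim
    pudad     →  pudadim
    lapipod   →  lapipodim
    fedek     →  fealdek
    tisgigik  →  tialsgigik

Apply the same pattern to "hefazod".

nupav and murfafad both have last vowel 'a' yet inflect differently (nupavul, murfafadim), so the last vowel is not what conditions the rule; the final letter is.
"hefazod" ends in -d. The stems ending in -d (murfafad → murfafadim, pudad → pudadim, lapipod → lapipodim) add -im.
The other patterns: stems ending in -v add -ul; stems ending in -k insert -al- after the first vowel.
So hefazod → hefazodim.

hefazodim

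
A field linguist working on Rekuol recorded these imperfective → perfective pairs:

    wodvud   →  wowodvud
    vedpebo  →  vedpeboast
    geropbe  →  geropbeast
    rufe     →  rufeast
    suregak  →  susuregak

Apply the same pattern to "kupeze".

vedpebo and suregak both have 3 vowels yet inflect differently (vedpeboast, susuregak), so the number of vowels is not what conditions the rule; whether the stem ends in a vowel or a consonant is.
"kupeze" ends in a vowel. The stems ending in a vowel (rufe → rufeast, vedpebo → vedpeboast, geropbe → geropbeast) add -ast.
So kupeze → kupezeast.

kupezeast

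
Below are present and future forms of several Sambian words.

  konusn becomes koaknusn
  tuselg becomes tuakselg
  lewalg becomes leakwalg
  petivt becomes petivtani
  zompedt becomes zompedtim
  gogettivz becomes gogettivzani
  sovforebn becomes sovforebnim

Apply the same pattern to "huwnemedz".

huwnemedzim

konusn and sovforebn both end in -n yet inflect differently (koaknusn, sovforebnim), so the final letter is not what conditions the rule; the second-to-last letter is.
"huwnemedz" has second-to-last letter 'd'. The one such stem in the data (zompedt → zompedtim) adds -im, so the same rule applies.
So huwnemedz → huwnemedzim.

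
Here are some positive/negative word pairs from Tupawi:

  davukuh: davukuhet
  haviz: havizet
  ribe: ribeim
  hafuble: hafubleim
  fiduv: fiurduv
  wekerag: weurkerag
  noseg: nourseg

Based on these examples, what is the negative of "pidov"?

piurdov

"pidov" ends in -v. The one such stem in the data (fiduv → fiurduv) inserts -ur- after the first vowel (as do wekerag, noseg), so the same rule applies.
The other patterns: stems ending in -h or -z add -et; stems ending in -e add -im.
So pidov → piurdov.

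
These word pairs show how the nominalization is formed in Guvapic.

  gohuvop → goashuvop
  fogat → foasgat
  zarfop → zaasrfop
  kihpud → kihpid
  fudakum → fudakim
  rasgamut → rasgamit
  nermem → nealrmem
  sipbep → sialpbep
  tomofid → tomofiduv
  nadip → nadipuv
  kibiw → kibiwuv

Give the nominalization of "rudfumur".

"rudfumur" has last vowel 'u'. The stems whose last vowel is 'u' (kihpud → kihpid, fudakum → fudakim, rasgamut → rasgamit) change the last vowel to 'i'.
The other patterns: stems whose last vowel is 'a' or 'o' insert -as- after the first vowel; stems whose last vowel is 'e' insert -al- after the first vowel; stems whose last vowel is 'i' add -uv.
So rudfumur → rudfumir.

rudfumir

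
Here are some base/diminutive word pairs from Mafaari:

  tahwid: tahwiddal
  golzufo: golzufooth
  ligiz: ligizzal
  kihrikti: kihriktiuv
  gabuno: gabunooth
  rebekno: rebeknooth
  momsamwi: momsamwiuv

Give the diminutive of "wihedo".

wihedooth

kihrikti and tahwid both have last vowel 'i' yet inflect differently (kihriktiuv, tahwiddal), so the last vowel is not what conditions the rule; the final letter is.
"wihedo" ends in -o. The stems ending in -o (rebekno → rebeknooth, golzufo → golzufooth, gabuno → gabunooth) add -oth.
The other patterns: stems ending in -i add -uv; stems ending in -d or -z double the final consonant and add -al.
So wihedo → wihedooth.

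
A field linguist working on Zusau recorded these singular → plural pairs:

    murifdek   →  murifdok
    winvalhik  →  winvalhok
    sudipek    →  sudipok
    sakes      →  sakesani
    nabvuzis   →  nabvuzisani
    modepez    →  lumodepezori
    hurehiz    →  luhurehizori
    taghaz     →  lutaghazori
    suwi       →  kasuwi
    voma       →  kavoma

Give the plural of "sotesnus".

murifdek and sakes both have last vowel 'e' yet inflect differently (murifdok, sakesani), so the last vowel is not what conditions the rule; the final letter is.
"sotesnus" ends in -s. The stems ending in -s (sakes → sakesani, nabvuzis → nabvuzisani) add -ani.
So sotesnus → sotesnusani.

sotesnusani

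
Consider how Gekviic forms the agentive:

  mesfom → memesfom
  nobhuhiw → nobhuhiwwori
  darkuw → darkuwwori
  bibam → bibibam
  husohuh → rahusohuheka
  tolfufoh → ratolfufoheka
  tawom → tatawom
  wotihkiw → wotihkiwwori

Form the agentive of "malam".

mesfom and tolfufoh both have last vowel 'o' yet inflect differently (memesfom, ratolfufoheka), so the last vowel is not what conditions the rule; the final letter is.
"malam" ends in -m. The stems ending in -m (mesfom → memesfom, tawom → tatawom, bibam → bibibam) repeat the first consonant+vowel as a prefix.
So malam → mamalam.

mamalam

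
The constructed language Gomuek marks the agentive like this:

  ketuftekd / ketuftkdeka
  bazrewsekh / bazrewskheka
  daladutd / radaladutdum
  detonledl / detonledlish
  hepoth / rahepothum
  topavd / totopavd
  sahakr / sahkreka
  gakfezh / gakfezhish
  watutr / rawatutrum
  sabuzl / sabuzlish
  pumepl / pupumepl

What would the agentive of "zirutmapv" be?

"zirutmapv" has second-to-last letter 'p'. The one such stem in the data (pumepl → pupumepl) repeats the first consonant+vowel as a prefix (as does topavd), so the same rule applies.
So zirutmapv → zizirutmapv.

zizirutmapv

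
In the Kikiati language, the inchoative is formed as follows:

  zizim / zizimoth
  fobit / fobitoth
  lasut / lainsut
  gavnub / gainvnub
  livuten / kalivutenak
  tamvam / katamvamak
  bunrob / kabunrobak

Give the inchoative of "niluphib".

"niluphib" has last vowel 'i'. The stems whose last vowel is 'i' (zizim → zizimoth, fobit → fobitoth) add -oth.
The other patterns: stems whose last vowel is 'u' insert -in- after the first vowel; stems whose last vowel is 'a', 'e' or 'o' add ka- … -ak around the stem.
So niluphib → niluphiboth.

niluphiboth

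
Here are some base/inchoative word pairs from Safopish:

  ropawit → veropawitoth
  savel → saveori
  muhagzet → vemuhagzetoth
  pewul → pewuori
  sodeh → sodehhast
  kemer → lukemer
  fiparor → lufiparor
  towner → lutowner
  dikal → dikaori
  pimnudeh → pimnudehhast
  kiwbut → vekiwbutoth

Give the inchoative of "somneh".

somnehhast

"somneh" ends in -h. The stems ending in -h (sodeh → sodehhast, pimnudeh → pimnudehhast) double the final consonant and add -ast.
So somneh → somnehhast.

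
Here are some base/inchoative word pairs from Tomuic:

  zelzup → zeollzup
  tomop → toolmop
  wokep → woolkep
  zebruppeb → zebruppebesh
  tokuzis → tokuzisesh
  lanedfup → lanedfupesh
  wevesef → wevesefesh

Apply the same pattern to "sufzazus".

zelzup and lanedfup both end in -p yet inflect differently (zeollzup, lanedfupesh), so the final letter is not what conditions the rule; the number of vowels is.
"sufzazus" has 3 vowels. The stems with 3 vowels (zebruppeb → zebruppebesh, tokuzis → tokuzisesh, lanedfup → lanedfupesh) add -esh.
So sufzazus → sufzazusesh.

sufzazusesh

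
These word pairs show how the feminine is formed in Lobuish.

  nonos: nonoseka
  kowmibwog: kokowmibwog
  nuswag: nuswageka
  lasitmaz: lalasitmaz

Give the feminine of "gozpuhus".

"gozpuhus" has 3 vowels. The stems with 3 vowels (lasitmaz → lalasitmaz, kowmibwog → kokowmibwog) repeat the first consonant+vowel as a prefix.
The other pattern: stems with 2 vowels add -eka.
So gozpuhus → gogozpuhus.

gogozpuhus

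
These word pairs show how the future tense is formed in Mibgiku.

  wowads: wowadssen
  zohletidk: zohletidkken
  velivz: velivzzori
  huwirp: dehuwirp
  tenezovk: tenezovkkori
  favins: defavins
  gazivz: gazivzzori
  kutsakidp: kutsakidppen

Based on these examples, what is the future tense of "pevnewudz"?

tenezovk and zohletidk both end in -k yet inflect differently (tenezovkkori, zohletidkken), so the final letter is not what conditions the rule; the second-to-last letter is.
"pevnewudz" has second-to-last letter 'd'. The stems whose second-to-last letter is 'd' (wowads → wowadssen, zohletidk → zohletidkken, kutsakidp → kutsakidppen) double the final consonant and add -en.
So pevnewudz → pevnewudzzen.

pevnewudzzen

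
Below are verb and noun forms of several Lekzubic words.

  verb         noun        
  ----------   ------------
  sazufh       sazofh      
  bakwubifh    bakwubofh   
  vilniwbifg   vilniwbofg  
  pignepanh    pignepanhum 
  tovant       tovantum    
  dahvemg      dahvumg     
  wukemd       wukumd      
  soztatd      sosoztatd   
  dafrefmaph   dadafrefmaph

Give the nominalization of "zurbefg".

zurbofg

"zurbefg" has second-to-last letter 'f'. The stems whose second-to-last letter is 'f' (sazufh → sazofh, bakwubifh → bakwubofh, vilniwbifg → vilniwbofg) change the last vowel to 'o'.
The other patterns: stems whose second-to-last letter is 'n' add -um; stems whose second-to-last letter is 'm' change the last vowel to 'u'; stems whose second-to-last letter is 'p' or 't' repeat the first consonant+vowel as a prefix.
So zurbefg → zurbofg.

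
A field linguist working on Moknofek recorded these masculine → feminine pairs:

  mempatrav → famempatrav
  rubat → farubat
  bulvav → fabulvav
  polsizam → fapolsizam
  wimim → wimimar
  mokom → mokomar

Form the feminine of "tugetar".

polsizam and wimim both end in -m yet inflect differently (fapolsizam, wimimar), so the final letter is not what conditions the rule; the last vowel is.
"tugetar" has last vowel 'a'. The stems whose last vowel is 'a' (bulvav → fabulvav, rubat → farubat, mempatrav → famempatrav) add the prefix fa-.
The other pattern: stems whose last vowel is 'i' or 'o' add -ar.
So tugetar → fatugetar.

fatugetar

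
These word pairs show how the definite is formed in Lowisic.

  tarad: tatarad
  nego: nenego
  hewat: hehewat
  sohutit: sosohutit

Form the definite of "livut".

Every pair shown (tarad → tatarad, nego → nenego, hewat → hehewat, …) follows the same rule: repeat the first consonant+vowel as a prefix.
So livut → lilivut.

lilivut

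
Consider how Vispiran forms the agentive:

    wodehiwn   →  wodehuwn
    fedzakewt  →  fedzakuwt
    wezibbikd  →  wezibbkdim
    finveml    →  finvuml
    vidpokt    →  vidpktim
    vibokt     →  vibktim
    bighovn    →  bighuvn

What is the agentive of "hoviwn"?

hovuwn

vidpokt and fedzakewt both end in -t yet inflect differently (vidpktim, fedzakuwt), so the final letter is not what conditions the rule; the second-to-last letter is.
"hoviwn" has second-to-last letter 'w'. The stems whose second-to-last letter is 'w' (wodehiwn → wodehuwn, fedzakewt → fedzakuwt) change the last vowel to 'u'.
So hoviwn → hovuwn.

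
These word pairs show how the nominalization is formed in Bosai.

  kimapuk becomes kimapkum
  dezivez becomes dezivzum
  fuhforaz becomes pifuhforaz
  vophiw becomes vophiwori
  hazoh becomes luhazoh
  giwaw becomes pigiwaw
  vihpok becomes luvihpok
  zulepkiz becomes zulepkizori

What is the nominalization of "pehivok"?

lupehivok

zulepkiz and fuhforaz both end in -z yet inflect differently (zulepkizori, pifuhforaz), so the final letter is not what conditions the rule; the last vowel is.
"pehivok" has last vowel 'o'. The stems whose last vowel is 'o' (vihpok → luvihpok, hazoh → luhazoh) add the prefix lu-.
The other patterns: stems whose last vowel is 'i' add -ori; stems whose last vowel is 'a' add the prefix pi-; stems whose last vowel is 'e' or 'u' delete the last vowel and add -um.
So pehivok → lupehivok.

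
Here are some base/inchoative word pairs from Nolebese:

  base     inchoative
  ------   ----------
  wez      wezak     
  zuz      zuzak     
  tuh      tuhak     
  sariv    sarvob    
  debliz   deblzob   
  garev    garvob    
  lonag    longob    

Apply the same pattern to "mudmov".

wez and debliz both end in -z yet inflect differently (wezak, deblzob), so the final letter is not what conditions the rule; the number of vowels is.
"mudmov" has 2 vowels. The stems with 2 vowels (sariv → sarvob, debliz → deblzob, garev → garvob) delete the last vowel and add -ob.
The other pattern: stems with 1 vowel add -ak.
So mudmov → mudmvob.

mudmvob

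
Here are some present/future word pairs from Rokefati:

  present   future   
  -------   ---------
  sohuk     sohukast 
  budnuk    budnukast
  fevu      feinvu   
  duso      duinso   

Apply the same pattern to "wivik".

wivikast

"wivik" ends in a consonant. The stems ending in a consonant (sohuk → sohukast, budnuk → budnukast) add -ast.
The other pattern: stems ending in a vowel insert -in- after the first vowel.
So wivik → wivikast.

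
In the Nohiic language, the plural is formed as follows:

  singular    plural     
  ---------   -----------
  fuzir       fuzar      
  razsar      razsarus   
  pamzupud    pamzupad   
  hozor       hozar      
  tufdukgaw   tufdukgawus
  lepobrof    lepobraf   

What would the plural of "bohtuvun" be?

bohtuvan

"bohtuvun" has last vowel 'u'. The one such stem in the data (pamzupud → pamzupad) changes the last vowel to 'a' (as do hozor, fuzir), so the same rule applies.
So bohtuvun → bohtuvan.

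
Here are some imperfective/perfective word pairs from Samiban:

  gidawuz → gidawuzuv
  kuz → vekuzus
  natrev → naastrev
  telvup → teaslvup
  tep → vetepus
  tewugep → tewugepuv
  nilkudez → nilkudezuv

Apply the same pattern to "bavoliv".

tep and telvup both end in -p yet inflect differently (vetepus, teaslvup), so the final letter is not what conditions the rule; the number of vowels is.
"bavoliv" has 3 vowels. The stems with 3 vowels (tewugep → tewugepuv, gidawuz → gidawuzuv, nilkudez → nilkudezuv) add -uv.
So bavoliv → bavolivuv.

bavolivuv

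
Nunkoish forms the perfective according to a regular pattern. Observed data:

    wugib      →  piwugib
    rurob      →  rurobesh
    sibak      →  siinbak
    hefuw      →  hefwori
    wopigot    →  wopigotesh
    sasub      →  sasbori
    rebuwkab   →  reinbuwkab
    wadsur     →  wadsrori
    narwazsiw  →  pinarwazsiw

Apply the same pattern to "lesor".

"lesor" has last vowel 'o'. The stems whose last vowel is 'o' (wopigot → wopigotesh, rurob → rurobesh) add -esh.
So lesor → lesoresh.

lesoresh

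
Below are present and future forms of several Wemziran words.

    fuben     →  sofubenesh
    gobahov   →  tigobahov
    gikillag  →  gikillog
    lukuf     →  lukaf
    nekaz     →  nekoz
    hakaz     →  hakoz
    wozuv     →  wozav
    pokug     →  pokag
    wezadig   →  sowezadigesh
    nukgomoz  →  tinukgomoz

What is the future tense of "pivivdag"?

pivivdog

gikillag and pokug both end in -g yet inflect differently (gikillog, pokag), so the final letter is not what conditions the rule; the last vowel is.
"pivivdag" has last vowel 'a'. The stems whose last vowel is 'a' (gikillag → gikillog, nekaz → nekoz, hakaz → hakoz) change the last vowel to 'o'.
The other patterns: stems whose last vowel is 'u' change the last vowel to 'a'; stems whose last vowel is 'o' add the prefix ti-; stems whose last vowel is 'e' or 'i' add so- … -esh around the stem.
So pivivdag → pivivdog.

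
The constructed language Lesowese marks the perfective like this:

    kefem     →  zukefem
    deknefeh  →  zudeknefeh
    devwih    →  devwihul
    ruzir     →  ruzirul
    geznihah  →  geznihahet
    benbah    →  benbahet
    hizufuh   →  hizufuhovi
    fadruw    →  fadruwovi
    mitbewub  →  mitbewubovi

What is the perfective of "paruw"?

deknefeh and devwih both end in -h yet inflect differently (zudeknefeh, devwihul), so the final letter is not what conditions the rule; the last vowel is.
"paruw" has last vowel 'u'. The stems whose last vowel is 'u' (hizufuh → hizufuhovi, fadruw → fadruwovi, mitbewub → mitbewubovi) add -ovi.
The other patterns: stems whose last vowel is 'e' add the prefix zu-; stems whose last vowel is 'i' add -ul; stems whose last vowel is 'a' add -et.
So paruw → paruwovi.

paruwovi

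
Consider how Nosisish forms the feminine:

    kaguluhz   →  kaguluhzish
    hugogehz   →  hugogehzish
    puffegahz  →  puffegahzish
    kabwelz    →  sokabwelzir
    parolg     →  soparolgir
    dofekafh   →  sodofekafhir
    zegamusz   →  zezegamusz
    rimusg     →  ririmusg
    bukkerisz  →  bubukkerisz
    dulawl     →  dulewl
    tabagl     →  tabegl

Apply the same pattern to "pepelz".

sopepelzir

"pepelz" has second-to-last letter 'l'. The stems whose second-to-last letter is 'l' (kabwelz → sokabwelzir, parolg → soparolgir) add so- … -ir around the stem.
The other patterns: stems whose second-to-last letter is 'h' add -ish; stems whose second-to-last letter is 's' repeat the first consonant+vowel as a prefix; stems whose second-to-last letter is 'g' or 'w' change the last vowel to 'e'.
So pepelz → sopepelzir.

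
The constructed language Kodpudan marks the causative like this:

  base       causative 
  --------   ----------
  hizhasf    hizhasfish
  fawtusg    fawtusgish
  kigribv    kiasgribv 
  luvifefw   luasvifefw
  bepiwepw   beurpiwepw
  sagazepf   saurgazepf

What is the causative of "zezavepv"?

luvifefw and bepiwepw both end in -w yet inflect differently (luasvifefw, beurpiwepw), so the final letter is not what conditions the rule; the second-to-last letter is.
"zezavepv" has second-to-last letter 'p'. The stems whose second-to-last letter is 'p' (bepiwepw → beurpiwepw, sagazepf → saurgazepf) insert -ur- after the first vowel.
So zezavepv → zeurzavepv.

zeurzavepv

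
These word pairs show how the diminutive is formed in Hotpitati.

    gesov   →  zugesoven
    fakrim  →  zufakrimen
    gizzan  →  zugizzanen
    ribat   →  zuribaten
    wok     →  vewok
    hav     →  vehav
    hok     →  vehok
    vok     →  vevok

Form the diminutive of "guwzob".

"guwzob" has 2 vowels. The stems with 2 vowels (gesov → zugesoven, fakrim → zufakrimen, gizzan → zugizzanen) add zu- … -en around the stem.
So guwzob → zuguwzoben.

zuguwzoben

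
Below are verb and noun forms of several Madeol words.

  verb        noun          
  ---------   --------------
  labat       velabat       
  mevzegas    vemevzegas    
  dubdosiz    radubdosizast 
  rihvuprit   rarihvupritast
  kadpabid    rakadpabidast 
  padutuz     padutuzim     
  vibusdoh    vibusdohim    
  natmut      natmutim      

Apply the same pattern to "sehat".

labat and rihvuprit both end in -t yet inflect differently (velabat, rarihvupritast), so the final letter is not what conditions the rule; the last vowel is.
"sehat" has last vowel 'a'. The stems whose last vowel is 'a' (labat → velabat, mevzegas → vemevzegas) add the prefix ve-.
So sehat → vesehat.

vesehat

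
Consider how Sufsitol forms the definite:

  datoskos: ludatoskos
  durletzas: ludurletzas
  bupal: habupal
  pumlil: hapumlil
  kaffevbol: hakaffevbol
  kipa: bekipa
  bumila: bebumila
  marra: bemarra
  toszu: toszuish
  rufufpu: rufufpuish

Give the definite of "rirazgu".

rirazguish

"rirazgu" ends in -u. The stems ending in -u (toszu → toszuish, rufufpu → rufufpuish) add -ish.
So rirazgu → rirazguish.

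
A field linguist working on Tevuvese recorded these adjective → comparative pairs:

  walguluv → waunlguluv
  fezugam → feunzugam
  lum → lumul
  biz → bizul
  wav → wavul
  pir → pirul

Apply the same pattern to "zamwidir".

zaunmwidir

fezugam and lum both end in -m yet inflect differently (feunzugam, lumul), so the final letter is not what conditions the rule; the number of vowels is.
"zamwidir" has 3 vowels. The stems with 3 vowels (walguluv → waunlguluv, fezugam → feunzugam) insert -un- after the first vowel.
So zamwidir → zaunmwidir.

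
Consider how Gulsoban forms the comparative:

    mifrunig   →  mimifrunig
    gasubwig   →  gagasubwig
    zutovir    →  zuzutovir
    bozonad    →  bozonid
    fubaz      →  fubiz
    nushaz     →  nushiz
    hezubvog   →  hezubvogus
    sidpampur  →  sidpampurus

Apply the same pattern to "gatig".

gagatig

mifrunig and hezubvog both end in -g yet inflect differently (mimifrunig, hezubvogus), so the final letter is not what conditions the rule; the last vowel is.
"gatig" has last vowel 'i'. The stems whose last vowel is 'i' (mifrunig → mimifrunig, gasubwig → gagasubwig, zutovir → zuzutovir) repeat the first consonant+vowel as a prefix.
So gatig → gagatig.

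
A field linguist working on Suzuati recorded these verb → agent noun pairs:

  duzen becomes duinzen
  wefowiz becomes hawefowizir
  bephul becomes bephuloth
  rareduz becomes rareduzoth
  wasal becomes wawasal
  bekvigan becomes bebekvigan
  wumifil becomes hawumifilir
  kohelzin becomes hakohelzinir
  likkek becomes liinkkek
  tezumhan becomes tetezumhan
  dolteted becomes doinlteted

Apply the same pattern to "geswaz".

duzen and tezumhan both end in -n yet inflect differently (duinzen, tetezumhan), so the final letter is not what conditions the rule; the last vowel is.
"geswaz" has last vowel 'a'. The stems whose last vowel is 'a' (tezumhan → tetezumhan, wasal → wawasal, bekvigan → bebekvigan) repeat the first consonant+vowel as a prefix.
The other patterns: stems whose last vowel is 'e' insert -in- after the first vowel; stems whose last vowel is 'u' add -oth; stems whose last vowel is 'i' add ha- … -ir around the stem.
So geswaz → gegeswaz.

gegeswaz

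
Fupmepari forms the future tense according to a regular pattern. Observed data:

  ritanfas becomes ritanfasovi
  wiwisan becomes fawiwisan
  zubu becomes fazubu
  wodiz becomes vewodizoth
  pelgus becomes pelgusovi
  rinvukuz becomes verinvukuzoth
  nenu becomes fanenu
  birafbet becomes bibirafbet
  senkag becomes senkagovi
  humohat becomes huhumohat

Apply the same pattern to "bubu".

wiwisan and humohat both have last vowel 'a' yet inflect differently (fawiwisan, huhumohat), so the last vowel is not what conditions the rule; the final letter is.
"bubu" ends in -u. The stems ending in -u (nenu → fanenu, zubu → fazubu) add the prefix fa-.
So bubu → fabubu.

fabubu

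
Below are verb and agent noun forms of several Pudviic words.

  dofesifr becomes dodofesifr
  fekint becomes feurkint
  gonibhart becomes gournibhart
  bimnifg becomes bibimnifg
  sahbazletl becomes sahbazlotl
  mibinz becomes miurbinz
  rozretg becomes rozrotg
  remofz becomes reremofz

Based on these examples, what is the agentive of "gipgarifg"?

gigipgarifg

rozretg and bimnifg both end in -g yet inflect differently (rozrotg, bibimnifg), so the final letter is not what conditions the rule; the second-to-last letter is.
"gipgarifg" has second-to-last letter 'f'. The stems whose second-to-last letter is 'f' (remofz → reremofz, dofesifr → dodofesifr, bimnifg → bibimnifg) repeat the first consonant+vowel as a prefix.
So gipgarifg → gigipgarifg.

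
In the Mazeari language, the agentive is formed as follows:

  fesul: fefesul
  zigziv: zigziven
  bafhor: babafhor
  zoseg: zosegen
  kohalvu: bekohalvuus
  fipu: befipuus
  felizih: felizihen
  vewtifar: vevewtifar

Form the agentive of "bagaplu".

kohalvu and fesul both have last vowel 'u' yet inflect differently (bekohalvuus, fefesul), so the last vowel is not what conditions the rule; the final letter is.
"bagaplu" ends in -u. The stems ending in -u (kohalvu → bekohalvuus, fipu → befipuus) add be- … -us around the stem.
The other patterns: stems ending in -l or -r repeat the first consonant+vowel as a prefix; stems ending in -g, -h or -v add -en.
So bagaplu → bebagapluus.

bebagapluus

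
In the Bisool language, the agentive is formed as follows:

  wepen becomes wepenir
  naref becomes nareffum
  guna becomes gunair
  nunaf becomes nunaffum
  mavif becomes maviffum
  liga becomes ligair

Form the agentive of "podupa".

"podupa" ends in -a. The stems ending in -a (guna → gunair, liga → ligair) add -ir.
So podupa → podupair.

podupair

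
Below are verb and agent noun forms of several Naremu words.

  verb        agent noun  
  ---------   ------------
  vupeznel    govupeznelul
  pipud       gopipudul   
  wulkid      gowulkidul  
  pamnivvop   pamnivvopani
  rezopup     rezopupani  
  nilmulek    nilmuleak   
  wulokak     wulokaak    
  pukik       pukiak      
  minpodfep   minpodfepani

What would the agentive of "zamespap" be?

zamespapani

minpodfep and nilmulek both have last vowel 'e' yet inflect differently (minpodfepani, nilmuleak), so the last vowel is not what conditions the rule; the final letter is.
"zamespap" ends in -p. The stems ending in -p (rezopup → rezopupani, minpodfep → minpodfepani, pamnivvop → pamnivvopani) add -ani.
So zamespap → zamespapani.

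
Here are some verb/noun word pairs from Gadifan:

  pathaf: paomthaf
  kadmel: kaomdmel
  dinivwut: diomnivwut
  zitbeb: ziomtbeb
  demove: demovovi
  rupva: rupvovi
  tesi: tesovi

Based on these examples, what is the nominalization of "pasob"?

"pasob" ends in a consonant. The stems ending in a consonant (pathaf → paomthaf, kadmel → kaomdmel, dinivwut → diomnivwut) insert -om- after the first vowel.
The other pattern: stems ending in a vowel drop the final letter and add -ovi.
So pasob → paomsob.

paomsob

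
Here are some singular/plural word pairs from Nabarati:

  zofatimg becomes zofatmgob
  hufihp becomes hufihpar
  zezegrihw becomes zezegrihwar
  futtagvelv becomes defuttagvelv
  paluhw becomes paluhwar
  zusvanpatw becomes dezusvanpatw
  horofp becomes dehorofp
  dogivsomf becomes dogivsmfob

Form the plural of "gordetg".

"gordetg" has second-to-last letter 't'. The one such stem in the data (zusvanpatw → dezusvanpatw) adds the prefix de-, so the same rule applies.
The other patterns: stems whose second-to-last letter is 'h' add -ar; stems whose second-to-last letter is 'm' delete the last vowel and add -ob.
So gordetg → degordetg.

degordetg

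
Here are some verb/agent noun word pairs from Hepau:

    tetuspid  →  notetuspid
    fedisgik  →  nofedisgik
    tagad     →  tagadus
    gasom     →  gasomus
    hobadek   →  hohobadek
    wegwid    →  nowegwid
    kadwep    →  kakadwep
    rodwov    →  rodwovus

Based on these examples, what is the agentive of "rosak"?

rosakus

fedisgik and hobadek both end in -k yet inflect differently (nofedisgik, hohobadek), so the final letter is not what conditions the rule; the last vowel is.
"rosak" has last vowel 'a'. The one such stem in the data (tagad → tagadus) adds -us, so the same rule applies.
So rosak → rosakus.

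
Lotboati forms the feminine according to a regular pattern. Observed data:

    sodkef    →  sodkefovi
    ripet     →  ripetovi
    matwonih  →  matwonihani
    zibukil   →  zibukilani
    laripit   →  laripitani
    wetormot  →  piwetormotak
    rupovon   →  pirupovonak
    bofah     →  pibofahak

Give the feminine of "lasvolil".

lasvolilani

ripet and laripit both end in -t yet inflect differently (ripetovi, laripitani), so the final letter is not what conditions the rule; the last vowel is.
"lasvolil" has last vowel 'i'. The stems whose last vowel is 'i' (matwonih → matwonihani, zibukil → zibukilani, laripit → laripitani) add -ani.
The other patterns: stems whose last vowel is 'e' add -ovi; stems whose last vowel is 'a' or 'o' add pi- … -ak around the stem.
So lasvolil → lasvolilani.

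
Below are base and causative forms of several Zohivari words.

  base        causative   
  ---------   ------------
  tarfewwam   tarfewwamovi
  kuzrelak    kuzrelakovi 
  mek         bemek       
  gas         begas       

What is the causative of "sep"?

besep

kuzrelak and mek both end in -k yet inflect differently (kuzrelakovi, bemek), so the final letter is not what conditions the rule; the number of vowels is.
"sep" has 1 vowel. The stems with 1 vowel (mek → bemek, gas → begas) add the prefix be-.
So sep → besep.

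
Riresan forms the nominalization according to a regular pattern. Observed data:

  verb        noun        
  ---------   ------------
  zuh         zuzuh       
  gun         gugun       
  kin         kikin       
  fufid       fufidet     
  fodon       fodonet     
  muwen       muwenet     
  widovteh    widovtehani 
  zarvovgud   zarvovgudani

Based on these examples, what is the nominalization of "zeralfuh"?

zeralfuhani

gun and fodon both end in -n yet inflect differently (gugun, fodonet), so the final letter is not what conditions the rule; the number of vowels is.
"zeralfuh" has 3 vowels. The stems with 3 vowels (widovteh → widovtehani, zarvovgud → zarvovgudani) add -ani.
The other patterns: stems with 1 vowel repeat the first consonant+vowel as a prefix; stems with 2 vowels add -et.
So zeralfuh → zeralfuhani.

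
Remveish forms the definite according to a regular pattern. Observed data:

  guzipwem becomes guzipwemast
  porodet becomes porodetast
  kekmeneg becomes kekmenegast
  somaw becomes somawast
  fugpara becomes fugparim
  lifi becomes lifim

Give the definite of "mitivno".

mitivnim

somaw and fugpara both have last vowel 'a' yet inflect differently (somawast, fugparim), so the last vowel is not what conditions the rule; whether the stem ends in a vowel or a consonant is.
"mitivno" ends in a vowel. The stems ending in a vowel (fugpara → fugparim, lifi → lifim) drop the final letter and add -im.
So mitivno → mitivnim.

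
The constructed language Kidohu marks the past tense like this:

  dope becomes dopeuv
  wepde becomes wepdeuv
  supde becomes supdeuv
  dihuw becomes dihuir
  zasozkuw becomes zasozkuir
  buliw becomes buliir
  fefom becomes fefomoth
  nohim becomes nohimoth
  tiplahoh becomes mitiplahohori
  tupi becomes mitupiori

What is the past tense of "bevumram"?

buliw and nohim both have last vowel 'i' yet inflect differently (buliir, nohimoth), so the last vowel is not what conditions the rule; the final letter is.
"bevumram" ends in -m. The stems ending in -m (fefom → fefomoth, nohim → nohimoth) add -oth.
The other patterns: stems ending in -e add -uv; stems ending in -w drop the final letter and add -ir; stems ending in -h or -i add mi- … -ori around the stem.
So bevumram → bevumramoth.

bevumramoth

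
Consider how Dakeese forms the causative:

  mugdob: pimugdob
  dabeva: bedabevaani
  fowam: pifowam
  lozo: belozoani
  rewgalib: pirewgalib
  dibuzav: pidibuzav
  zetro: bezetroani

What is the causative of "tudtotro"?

"tudtotro" ends in a vowel. The stems ending in a vowel (lozo → belozoani, zetro → bezetroani, dabeva → bedabevaani) add be- … -ani around the stem.
The other pattern: stems ending in a consonant add the prefix pi-.
So tudtotro → betudtotroani.

betudtotroani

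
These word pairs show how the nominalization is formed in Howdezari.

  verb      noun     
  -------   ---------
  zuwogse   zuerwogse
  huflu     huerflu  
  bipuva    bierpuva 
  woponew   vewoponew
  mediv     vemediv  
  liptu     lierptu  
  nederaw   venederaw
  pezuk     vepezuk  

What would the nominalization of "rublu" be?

ruerblu

nederaw and bipuva both have last vowel 'a' yet inflect differently (venederaw, bierpuva), so the last vowel is not what conditions the rule; whether the stem ends in a vowel or a consonant is.
"rublu" ends in a vowel. The stems ending in a vowel (bipuva → bierpuva, liptu → lierptu, zuwogse → zuerwogse) insert -er- after the first vowel.
The other pattern: stems ending in a consonant add the prefix ve-.
So rublu → ruerblu.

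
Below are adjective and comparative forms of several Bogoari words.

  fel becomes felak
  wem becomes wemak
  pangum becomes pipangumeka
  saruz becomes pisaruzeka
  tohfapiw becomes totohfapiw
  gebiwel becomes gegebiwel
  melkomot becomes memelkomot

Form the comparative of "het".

wem and pangum both end in -m yet inflect differently (wemak, pipangumeka), so the final letter is not what conditions the rule; the number of vowels is.
"het" has 1 vowel. The stems with 1 vowel (fel → felak, wem → wemak) add -ak.
The other patterns: stems with 2 vowels add pi- … -eka around the stem; stems with 3 vowels repeat the first consonant+vowel as a prefix.
So het → hetak.

hetak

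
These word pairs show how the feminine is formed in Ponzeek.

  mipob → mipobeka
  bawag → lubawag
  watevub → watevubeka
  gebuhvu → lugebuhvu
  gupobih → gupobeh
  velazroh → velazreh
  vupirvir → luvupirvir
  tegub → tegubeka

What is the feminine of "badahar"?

lubadahar

mipob and velazroh both have last vowel 'o' yet inflect differently (mipobeka, velazreh), so the last vowel is not what conditions the rule; the final letter is.
"badahar" ends in -r. The one such stem in the data (vupirvir → luvupirvir) adds the prefix lu-, so the same rule applies.
So badahar → lubadahar.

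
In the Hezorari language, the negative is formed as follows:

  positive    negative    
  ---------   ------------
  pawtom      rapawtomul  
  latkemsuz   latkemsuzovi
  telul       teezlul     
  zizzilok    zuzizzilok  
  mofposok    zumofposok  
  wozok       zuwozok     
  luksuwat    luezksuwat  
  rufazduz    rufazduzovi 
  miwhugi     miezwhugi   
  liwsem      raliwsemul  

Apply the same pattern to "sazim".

mofposok and pawtom both have last vowel 'o' yet inflect differently (zumofposok, rapawtomul), so the last vowel is not what conditions the rule; the final letter is.
"sazim" ends in -m. The stems ending in -m (liwsem → raliwsemul, pawtom → rapawtomul) add ra- … -ul around the stem.
So sazim → rasazimul.

rasazimul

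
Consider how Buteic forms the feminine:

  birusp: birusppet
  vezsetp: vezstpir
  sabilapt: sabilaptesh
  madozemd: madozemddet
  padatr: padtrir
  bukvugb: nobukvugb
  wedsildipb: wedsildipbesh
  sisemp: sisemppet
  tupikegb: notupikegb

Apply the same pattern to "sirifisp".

tupikegb and wedsildipb both end in -b yet inflect differently (notupikegb, wedsildipbesh), so the final letter is not what conditions the rule; the second-to-last letter is.
"sirifisp" has second-to-last letter 's'. The one such stem in the data (birusp → birusppet) doubles the final consonant and adds -et (as do madozemd, sisemp), so the same rule applies.
So sirifisp → sirifisppet.

sirifisppet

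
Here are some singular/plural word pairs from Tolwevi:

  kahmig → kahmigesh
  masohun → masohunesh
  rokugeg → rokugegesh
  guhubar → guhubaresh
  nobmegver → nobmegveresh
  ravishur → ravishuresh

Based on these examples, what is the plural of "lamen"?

Every pair shown (kahmig → kahmigesh, masohun → masohunesh, rokugeg → rokugegesh, …) follows the same rule: add -esh.
So lamen → lamenesh.

lamenesh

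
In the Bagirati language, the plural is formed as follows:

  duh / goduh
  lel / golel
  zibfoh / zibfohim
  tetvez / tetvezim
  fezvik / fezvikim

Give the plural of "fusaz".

fusazim

zibfoh and duh both end in -h yet inflect differently (zibfohim, goduh), so the final letter is not what conditions the rule; the number of vowels is.
"fusaz" has 2 vowels. The stems with 2 vowels (fezvik → fezvikim, zibfoh → zibfohim, tetvez → tetvezim) add -im.
So fusaz → fusazim.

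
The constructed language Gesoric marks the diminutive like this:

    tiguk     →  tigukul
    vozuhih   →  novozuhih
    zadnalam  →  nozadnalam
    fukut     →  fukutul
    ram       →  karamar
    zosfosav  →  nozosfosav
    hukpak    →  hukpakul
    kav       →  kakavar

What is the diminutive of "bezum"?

"bezum" has 2 vowels. The stems with 2 vowels (hukpak → hukpakul, tiguk → tigukul, fukut → fukutul) add -ul.
So bezum → bezumul.

bezumul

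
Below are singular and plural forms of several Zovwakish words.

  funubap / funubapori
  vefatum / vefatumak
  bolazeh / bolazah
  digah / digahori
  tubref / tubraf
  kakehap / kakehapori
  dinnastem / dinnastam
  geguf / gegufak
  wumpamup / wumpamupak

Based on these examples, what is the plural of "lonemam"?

"lonemam" has last vowel 'a'. The stems whose last vowel is 'a' (funubap → funubapori, digah → digahori, kakehap → kakehapori) add -ori.
The other patterns: stems whose last vowel is 'u' add -ak; stems whose last vowel is 'e' change the last vowel to 'a'.
So lonemam → lonemamori.

lonemamori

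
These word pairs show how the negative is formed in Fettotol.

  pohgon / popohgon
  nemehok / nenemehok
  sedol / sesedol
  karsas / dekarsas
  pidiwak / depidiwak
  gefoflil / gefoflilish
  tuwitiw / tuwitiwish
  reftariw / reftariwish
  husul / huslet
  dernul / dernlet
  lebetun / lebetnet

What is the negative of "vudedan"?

"vudedan" has last vowel 'a'. The stems whose last vowel is 'a' (karsas → dekarsas, pidiwak → depidiwak) add the prefix de-.
The other patterns: stems whose last vowel is 'o' repeat the first consonant+vowel as a prefix; stems whose last vowel is 'i' add -ish; stems whose last vowel is 'u' delete the last vowel and add -et.
So vudedan → devudedan.

devudedan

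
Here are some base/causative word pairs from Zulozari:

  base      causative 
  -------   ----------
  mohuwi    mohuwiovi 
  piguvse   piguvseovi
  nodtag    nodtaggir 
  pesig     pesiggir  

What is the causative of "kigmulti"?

kigmultiovi

mohuwi and pesig both have last vowel 'i' yet inflect differently (mohuwiovi, pesiggir), so the last vowel is not what conditions the rule; whether the stem ends in a vowel or a consonant is.
"kigmulti" ends in a vowel. The stems ending in a vowel (mohuwi → mohuwiovi, piguvse → piguvseovi) add -ovi.
The other pattern: stems ending in a consonant double the final consonant and add -ir.
So kigmulti → kigmultiovi.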